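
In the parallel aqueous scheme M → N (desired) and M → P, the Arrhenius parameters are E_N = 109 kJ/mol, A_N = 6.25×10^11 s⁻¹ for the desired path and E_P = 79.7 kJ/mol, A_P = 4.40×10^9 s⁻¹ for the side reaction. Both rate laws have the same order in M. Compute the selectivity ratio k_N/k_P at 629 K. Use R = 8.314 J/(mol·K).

0.524

k_N/k_P = (A_N/A_P)·exp[−(E_N−E_P)/(RT)] = (A_N/A_P)·exp[(E_P−E_N)/(RT)].
(E_P−E_N)/(RT) = (79.7−109)×10³/(8.314×629) = -29300/5230 = -5.603.
k_N/k_P = (6.25×10^11/4.40×10^9)·exp(-5.603) = 142.0 × 0.003687 = 0.524.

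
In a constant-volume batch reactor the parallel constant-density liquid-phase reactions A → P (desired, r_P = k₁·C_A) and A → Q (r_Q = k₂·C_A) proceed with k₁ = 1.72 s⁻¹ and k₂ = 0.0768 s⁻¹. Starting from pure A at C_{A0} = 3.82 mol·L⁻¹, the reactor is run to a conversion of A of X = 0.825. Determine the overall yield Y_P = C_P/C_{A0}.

C_A = C_{A0}(1−X) = 0.6685 mol·L⁻¹.
Both paths are first order in A, so the instantaneous fraction to P is constant: dC_P/d(−C_A) = k₁/(k₁+k₂) = 0.9573.
C_P = 0.9573·(C_{A0}−C_A) = 0.9573×3.151 = 3.02 mol·L⁻¹.
Y_P = C_P/C_{A0} = 3.017/3.82 = 0.790.

0.790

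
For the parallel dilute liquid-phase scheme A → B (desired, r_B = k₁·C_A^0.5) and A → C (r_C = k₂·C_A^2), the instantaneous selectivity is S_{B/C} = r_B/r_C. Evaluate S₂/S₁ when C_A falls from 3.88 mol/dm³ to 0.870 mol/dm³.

S_{B/C} = (k₁/k₂)·C_A^-1.5, so S₂/S₁ = (C_{A,2}/C_{A,1})^-1.5.
= (0.870/3.88)^(-1.5) = (0.2242)^(-1.5) = 9.42.

9.42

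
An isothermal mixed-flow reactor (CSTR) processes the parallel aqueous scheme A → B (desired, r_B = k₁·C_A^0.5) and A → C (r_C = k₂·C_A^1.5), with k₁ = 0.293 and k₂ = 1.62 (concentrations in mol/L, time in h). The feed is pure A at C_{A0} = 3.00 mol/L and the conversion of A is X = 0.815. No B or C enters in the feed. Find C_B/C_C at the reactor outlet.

Exit C_A = C_{A0}(1−X) = 3.00×0.185 = 0.5550 mol/L.
In a CSTR the entire volume is at exit conditions, so r_B = 0.293×0.5550^0.5 = 0.2183 and r_C = 1.62×0.5550^1.5 = 0.6698.
Overall selectivity = C_B/C_C = r_Bτ/(r_Cτ) = r_B/r_C = 0.326.

0.326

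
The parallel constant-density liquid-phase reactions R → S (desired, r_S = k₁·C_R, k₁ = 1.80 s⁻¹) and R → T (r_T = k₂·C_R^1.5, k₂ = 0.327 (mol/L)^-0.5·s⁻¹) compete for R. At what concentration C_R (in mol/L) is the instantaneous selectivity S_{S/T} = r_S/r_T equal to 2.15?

S_{S/T} = (k₁/k₂)·C_R^-0.5 ⇒ C_R = (S·k₂/k₁)^(-2).
= (2.15×0.327/1.80)^(-2) = (0.3906)^(-2) = 6.55 mol/L.

6.55 mol/L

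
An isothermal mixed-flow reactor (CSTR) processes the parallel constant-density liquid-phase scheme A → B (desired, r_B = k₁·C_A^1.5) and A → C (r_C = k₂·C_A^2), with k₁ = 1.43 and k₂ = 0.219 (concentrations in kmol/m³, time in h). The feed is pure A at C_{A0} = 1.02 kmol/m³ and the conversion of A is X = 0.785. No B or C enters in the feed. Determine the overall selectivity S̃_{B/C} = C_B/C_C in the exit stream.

Exit C_A = C_{A0}(1−X) = 1.02×0.215 = 0.2193 kmol/m³.
A CSTR operates uniformly at the exit composition, giving r_B = 0.1469 and r_C = 0.01053 (each k·C_A^n at C_A = 0.2193).
Overall selectivity = C_B/C_C = r_Bτ/(r_Cτ) = r_B/r_C = 13.9.

13.9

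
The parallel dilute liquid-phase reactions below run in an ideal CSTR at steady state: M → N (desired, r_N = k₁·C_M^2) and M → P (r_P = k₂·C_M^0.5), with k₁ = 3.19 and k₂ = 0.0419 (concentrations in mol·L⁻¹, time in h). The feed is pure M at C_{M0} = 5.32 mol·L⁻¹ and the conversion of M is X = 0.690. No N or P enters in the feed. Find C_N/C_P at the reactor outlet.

Exit C_M = C_{M0}(1−X) = 5.32×0.310 = 1.649 mol·L⁻¹.
In a CSTR the entire volume is at exit conditions, so r_N = 3.19×1.649^2 = 8.676 and r_P = 0.0419×1.649^0.5 = 0.05381.
Overall selectivity = C_N/C_P = r_Nτ/(r_Pτ) = r_N/r_P = 161.

161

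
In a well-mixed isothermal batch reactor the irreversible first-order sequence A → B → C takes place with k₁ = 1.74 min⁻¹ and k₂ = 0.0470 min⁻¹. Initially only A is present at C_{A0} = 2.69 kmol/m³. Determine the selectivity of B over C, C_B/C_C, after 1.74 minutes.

For first-order series with pure A initially, C_B(t) = k₁C_{A0}/(k₂−k₁)·(e^(−k₁t) − e^(−k₂t)).
e^(−k₁t) = e^(−1.74×1.74) = e^(−3.028) = 0.04843; e^(−k₂t) = e^(−0.08178) = 0.9215.
C_B = 1.74×2.69/(0.0470−1.74) × (0.04843−0.9215) = (-2.765)×(-0.8730) = 2.414 kmol/m³.
C_A = C_{A0}e^(−k₁t) = 0.1303 kmol/m³, so C_C = C_{A0}−C_A−C_B = 0.1460 kmol/m³; C_B/C_C = 16.5.

16.5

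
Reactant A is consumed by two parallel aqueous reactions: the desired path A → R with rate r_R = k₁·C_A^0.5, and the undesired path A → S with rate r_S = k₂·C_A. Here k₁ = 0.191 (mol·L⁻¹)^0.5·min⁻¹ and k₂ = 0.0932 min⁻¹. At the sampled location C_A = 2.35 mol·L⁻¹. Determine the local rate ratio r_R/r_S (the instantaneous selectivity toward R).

1.34

S_{R/S} = r_R/r_S = (k₁·C_A^0.5)/(k₂·C_A) = (k₁/k₂)·C_A^-0.5.
= (0.191×2.350^0.5) / (0.0932×2.350) = 0.2928/0.2190 = 1.34.
The undesired path is higher order in A, so low C_A (CSTR or dilute feed) favours R.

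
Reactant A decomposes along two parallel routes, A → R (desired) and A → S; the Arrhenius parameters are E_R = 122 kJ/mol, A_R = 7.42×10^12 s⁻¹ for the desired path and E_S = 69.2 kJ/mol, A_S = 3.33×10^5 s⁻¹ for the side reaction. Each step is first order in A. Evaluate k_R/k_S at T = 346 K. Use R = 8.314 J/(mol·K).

With equal orders, S_{R/S} = k_R/k_S = (A_R/A_S)·exp[(E_S−E_R)/(RT)].
(E_S−E_R)/(RT) = (69.2−122)×10³/(8.314×346) = -52800/2877 = -18.35.
k_R/k_S = (7.42×10^12/3.33×10^5)·exp(-18.35) = 2.228×10^7 × 1.068×10^-8 = 0.238.

0.238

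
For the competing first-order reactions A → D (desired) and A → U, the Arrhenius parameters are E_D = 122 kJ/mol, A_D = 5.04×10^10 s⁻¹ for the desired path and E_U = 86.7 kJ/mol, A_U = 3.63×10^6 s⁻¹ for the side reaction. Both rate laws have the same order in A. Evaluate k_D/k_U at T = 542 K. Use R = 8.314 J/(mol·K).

5.50

Since both paths have the same order in A, the concentration cancels and S_{D/U} = k_D/k_U = (A_D/A_U)·exp[(E_U−E_D)/(RT)].
(E_U−E_D)/(RT) = (86.7−122)×10³/(8.314×542) = -35300/4506 = -7.834.
k_D/k_U = (5.04×10^10/3.63×10^6)·exp(-7.834) = 13884 × 3.962×10^-4 = 5.50.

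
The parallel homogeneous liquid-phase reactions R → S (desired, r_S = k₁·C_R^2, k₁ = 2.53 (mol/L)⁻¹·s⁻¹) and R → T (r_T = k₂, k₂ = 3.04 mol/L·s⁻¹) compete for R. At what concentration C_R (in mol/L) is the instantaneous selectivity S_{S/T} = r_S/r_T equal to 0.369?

S_{S/T} = (k₁/k₂)·C_R^2 ⇒ C_R = (S·k₂/k₁)^(0.5).
= (0.369×3.04/2.53)^(0.5) = (0.4434)^(0.5) = 0.666 mol/L.

0.666 mol/L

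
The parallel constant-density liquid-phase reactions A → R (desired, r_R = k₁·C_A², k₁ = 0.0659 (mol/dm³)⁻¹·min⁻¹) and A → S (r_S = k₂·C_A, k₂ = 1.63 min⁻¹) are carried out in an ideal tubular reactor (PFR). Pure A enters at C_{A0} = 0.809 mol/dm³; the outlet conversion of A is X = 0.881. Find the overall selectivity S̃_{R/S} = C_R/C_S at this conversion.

C_A = C_{A0}(1−X) = 0.09627 mol/dm³.
Along a PFR/batch, dC_S/dC_A = −r_S/(r_R+r_S) = −k₂/(k₂+k₁·C_A).
Integrating from C_{A0} to C_A: C_S = (1.63/0.0659)·ln[(1.63+0.0659·0.809)/(1.63+0.0659·0.0963)] = 24.73·ln(1.683/1.636) = 0.7000 mol/dm³.
Then C_R = (C_{A0}−C_A) − C_S = 0.7127 − 0.7000 = 0.01276 mol/dm³.
S̃_{R/S} = C_R/C_S = 0.01276/0.7000 = 0.0182.

0.0182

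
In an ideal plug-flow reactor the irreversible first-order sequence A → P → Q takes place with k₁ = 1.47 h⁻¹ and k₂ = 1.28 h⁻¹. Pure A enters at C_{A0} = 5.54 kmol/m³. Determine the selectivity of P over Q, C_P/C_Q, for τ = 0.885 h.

1.13

For first-order series with pure A initially, C_P(τ) = k₁C_{A0}/(k₂−k₁)·(e^(−k₁τ) − e^(−k₂τ)).
e^(−k₁τ) = e^(−1.47×0.885) = e^(−1.301) = 0.2723; e^(−k₂τ) = e^(−1.133) = 0.3221.
C_P = 1.47×5.54/(1.28−1.47) × (0.2723−0.3221) = (-42.86)×(-0.04986) = 2.137 kmol/m³.
C_A = C_{A0}e^(−k₁τ) = 1.508 kmol/m³, so C_Q = C_{A0}−C_A−C_P = 1.895 kmol/m³; C_P/C_Q = 1.13.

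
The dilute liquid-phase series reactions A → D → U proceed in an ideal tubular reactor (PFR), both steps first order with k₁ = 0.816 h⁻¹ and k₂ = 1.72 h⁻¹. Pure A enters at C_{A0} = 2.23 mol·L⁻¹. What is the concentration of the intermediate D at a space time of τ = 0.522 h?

0.495 mol·L⁻¹

Solving the coupled first-order balances gives C_D(τ) = [k₁/(k₂−k₁)]·C_{A0}·(e^(−k₁τ) − e^(−k₂τ)).
e^(−k₁τ) = e^(−0.816×0.522) = e^(−0.4260) = 0.6531; e^(−k₂τ) = e^(−0.8978) = 0.4074.
C_D = 0.816×2.23/(1.72−0.816) × (0.6531−0.4074) = 2.013×0.2457 = 0.4946 mol·L⁻¹.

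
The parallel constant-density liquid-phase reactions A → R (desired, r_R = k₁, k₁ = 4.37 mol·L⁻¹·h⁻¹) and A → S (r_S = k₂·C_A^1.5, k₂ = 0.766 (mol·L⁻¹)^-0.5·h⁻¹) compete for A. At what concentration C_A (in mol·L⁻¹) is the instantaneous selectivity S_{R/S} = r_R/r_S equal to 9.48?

S_{R/S} = (k₁/k₂)·C_A^-1.5 ⇒ C_A = (S·k₂/k₁)^(1/(-1.5)).
= (9.48×0.766/4.37)^(-0.6667) = (1.662)^(-0.6667) = 0.713 mol·L⁻¹.

0.713 mol·L⁻¹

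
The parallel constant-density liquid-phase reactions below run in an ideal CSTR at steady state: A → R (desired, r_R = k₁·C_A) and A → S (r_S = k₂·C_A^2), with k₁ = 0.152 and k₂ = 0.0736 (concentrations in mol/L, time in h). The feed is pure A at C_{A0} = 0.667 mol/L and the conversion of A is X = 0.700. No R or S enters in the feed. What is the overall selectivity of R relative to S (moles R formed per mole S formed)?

Exit C_A = C_{A0}(1−X) = 0.667×0.300 = 0.2001 mol/L.
In a CSTR the entire volume is at exit conditions, so r_R = 0.152×0.2001 = 0.03042 and r_S = 0.0736×0.2001^2 = 0.002947.
Overall selectivity = C_R/C_S = r_Rτ/(r_Sτ) = r_R/r_S = 10.3.

10.3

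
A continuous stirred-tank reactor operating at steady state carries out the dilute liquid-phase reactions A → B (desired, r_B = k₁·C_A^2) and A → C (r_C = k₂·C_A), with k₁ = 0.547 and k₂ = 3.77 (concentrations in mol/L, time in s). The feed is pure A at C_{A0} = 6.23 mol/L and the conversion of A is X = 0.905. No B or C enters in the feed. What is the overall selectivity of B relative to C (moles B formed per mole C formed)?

0.0859

Exit C_A = C_{A0}(1−X) = 6.23×0.0950 = 0.5918 mol/L.
Rates in a CSTR are evaluated at the outlet concentration: r_B = 0.547×0.5918^2 = 0.1916, r_C = 3.77×0.5918 = 2.231.
Overall selectivity = C_B/C_C = r_Bτ/(r_Cτ) = r_B/r_C = 0.0859.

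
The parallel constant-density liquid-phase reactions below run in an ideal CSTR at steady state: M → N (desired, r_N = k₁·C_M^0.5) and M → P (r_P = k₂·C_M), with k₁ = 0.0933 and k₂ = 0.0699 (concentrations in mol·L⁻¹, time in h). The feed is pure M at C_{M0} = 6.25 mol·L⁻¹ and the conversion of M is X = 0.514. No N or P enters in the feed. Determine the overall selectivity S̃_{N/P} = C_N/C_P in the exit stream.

Exit C_M = C_{M0}(1−X) = 6.25×0.486 = 3.038 mol·L⁻¹.
In a CSTR the entire volume is at exit conditions, so r_N = 0.0933×3.038^0.5 = 0.1626 and r_P = 0.0699×3.038 = 0.2123.
Overall selectivity = C_N/C_P = r_Nτ/(r_Pτ) = r_N/r_P = 0.766.

0.766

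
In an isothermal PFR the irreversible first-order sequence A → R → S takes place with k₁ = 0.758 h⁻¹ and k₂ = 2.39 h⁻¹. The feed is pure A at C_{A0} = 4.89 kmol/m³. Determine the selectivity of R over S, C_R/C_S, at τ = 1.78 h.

0.182

The intermediate concentration in a first-order A→B→C sequence is C_R = k₁C_{A0}(e^(−k₁τ) − e^(−k₂τ))/(k₂−k₁).
e^(−k₁τ) = e^(−0.758×1.78) = e^(−1.349) = 0.2594; e^(−k₂τ) = e^(−4.254) = 0.01420.
C_R = 0.758×4.89/(2.39−0.758) × (0.2594−0.01420) = 2.271×0.2452 = 0.5570 kmol/m³.
C_A = C_{A0}e^(−k₁τ) = 1.269 kmol/m³, so C_S = C_{A0}−C_A−C_R = 3.064 kmol/m³; C_R/C_S = 0.182.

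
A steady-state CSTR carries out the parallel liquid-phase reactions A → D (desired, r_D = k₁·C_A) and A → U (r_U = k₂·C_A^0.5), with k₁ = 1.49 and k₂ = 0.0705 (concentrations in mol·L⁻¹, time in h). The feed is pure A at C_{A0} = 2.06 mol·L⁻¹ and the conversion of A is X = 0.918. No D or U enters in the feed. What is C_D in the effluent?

1.70 mol·L⁻¹

Exit C_A = C_{A0}(1−X) = 2.06×0.0820 = 0.1689 mol·L⁻¹.
Rates in a CSTR are evaluated at the outlet concentration: r_D = 1.49×0.1689 = 0.2517, r_U = 0.0705×0.1689^0.5 = 0.02898.
Fraction of consumed A going to D: r_D/(r_D+r_U) = 0.8968.
C_D = 0.8968·C_{A0}·X = 0.8968×2.06×0.918 = 1.70 mol·L⁻¹.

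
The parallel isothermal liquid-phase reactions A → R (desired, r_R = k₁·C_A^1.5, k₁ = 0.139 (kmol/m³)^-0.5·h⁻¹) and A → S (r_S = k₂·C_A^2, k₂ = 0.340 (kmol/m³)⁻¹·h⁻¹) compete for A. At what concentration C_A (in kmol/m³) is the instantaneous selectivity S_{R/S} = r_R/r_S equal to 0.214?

S_{R/S} = (k₁/k₂)·C_A^-0.5 ⇒ C_A = (S·k₂/k₁)^(-2).
= (0.214×0.340/0.139)^(-2) = (0.5235)^(-2) = 3.65 kmol/m³.

3.65 kmol/m³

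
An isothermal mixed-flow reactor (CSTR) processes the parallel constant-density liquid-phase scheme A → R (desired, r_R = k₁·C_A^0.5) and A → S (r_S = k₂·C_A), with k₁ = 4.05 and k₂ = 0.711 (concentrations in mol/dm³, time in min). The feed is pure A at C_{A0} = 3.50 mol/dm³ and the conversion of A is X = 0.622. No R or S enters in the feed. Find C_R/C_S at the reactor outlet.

Exit C_A = C_{A0}(1−X) = 3.50×0.378 = 1.323 mol/dm³.
Rates in a CSTR are evaluated at the outlet concentration: r_R = 4.05×1.323^0.5 = 4.658, r_S = 0.711×1.323 = 0.9407.
Overall selectivity = C_R/C_S = r_Rτ/(r_Sτ) = r_R/r_S = 4.95.

4.95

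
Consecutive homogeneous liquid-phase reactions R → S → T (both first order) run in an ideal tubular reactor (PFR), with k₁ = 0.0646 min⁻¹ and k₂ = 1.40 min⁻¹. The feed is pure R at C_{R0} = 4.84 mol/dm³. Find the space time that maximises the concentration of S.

2.30 min

For first-order series the maximum of C_S occurs at τ_opt = ln(k₂/k₁)/(k₂−k₁).
= ln(1.40/0.0646)/(1.40−0.0646) = ln(21.67)/1.335 = 3.076/1.335 = 2.30 min.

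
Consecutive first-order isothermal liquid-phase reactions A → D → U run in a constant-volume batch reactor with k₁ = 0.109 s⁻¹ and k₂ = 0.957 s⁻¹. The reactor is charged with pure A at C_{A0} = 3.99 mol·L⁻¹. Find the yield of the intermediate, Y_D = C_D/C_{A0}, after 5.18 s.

0.0722

For first-order series with pure A initially, C_D(t) = k₁C_{A0}/(k₂−k₁)·(e^(−k₁t) − e^(−k₂t)).
e^(−k₁t) = e^(−0.109×5.18) = e^(−0.5646) = 0.5686; e^(−k₂t) = e^(−4.957) = 0.007032.
C_D = 0.109×3.99/(0.957−0.109) × (0.5686−0.007032) = 0.5129×0.5615 = 0.2880 mol·L⁻¹.
Y_D = C_D/C_{A0} = 0.2880/3.99 = 0.0722.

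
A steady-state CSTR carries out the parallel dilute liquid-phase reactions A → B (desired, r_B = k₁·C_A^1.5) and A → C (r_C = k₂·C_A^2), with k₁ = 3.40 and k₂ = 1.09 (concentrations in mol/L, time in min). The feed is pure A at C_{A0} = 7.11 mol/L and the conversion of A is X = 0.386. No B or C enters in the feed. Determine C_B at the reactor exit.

1.64 mol/L

Exit C_A = C_{A0}(1−X) = 7.11×0.614 = 4.366 mol/L.
Rates in a CSTR are evaluated at the outlet concentration: r_B = 3.40×4.366^1.5 = 31.01, r_C = 1.09×4.366^2 = 20.77.
Fraction of consumed A going to B: r_B/(r_B+r_C) = 0.5989.
C_B = 0.5989·C_{A0}·X = 0.5989×7.11×0.386 = 1.64 mol/L.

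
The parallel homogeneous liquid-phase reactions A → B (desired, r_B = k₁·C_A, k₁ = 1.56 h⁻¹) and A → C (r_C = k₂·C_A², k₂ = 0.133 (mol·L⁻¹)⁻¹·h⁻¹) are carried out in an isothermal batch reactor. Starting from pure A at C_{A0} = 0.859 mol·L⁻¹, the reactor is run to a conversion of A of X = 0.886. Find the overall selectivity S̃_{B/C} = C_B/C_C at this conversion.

C_A = C_{A0}(1−X) = 0.09793 mol·L⁻¹.
Along a PFR/batch, dC_B/dC_A = −r_B/(r_B+r_C) = −k₁/(k₁+k₂·C_A).
Integrating from C_{A0} to C_A: C_B = (1.56/0.133)·ln[(1.56+0.133·0.859)/(1.56+0.133·0.0979)] = 11.73·ln(1.674/1.573) = 0.7315 mol·L⁻¹.
C_C = (C_{A0}−C_A)−C_B = 0.02959 mol·L⁻¹; S̃_{B/C} = 0.7315/0.02959 = 24.7.

24.7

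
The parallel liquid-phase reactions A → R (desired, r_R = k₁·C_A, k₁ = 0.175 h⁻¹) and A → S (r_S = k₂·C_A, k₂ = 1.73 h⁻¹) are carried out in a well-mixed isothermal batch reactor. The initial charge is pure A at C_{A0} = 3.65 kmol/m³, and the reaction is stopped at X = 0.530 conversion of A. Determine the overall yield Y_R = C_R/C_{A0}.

0.0487

C_A = C_{A0}(1−X) = 1.715 kmol/m³.
Both paths are first order in A, so the instantaneous fraction to R is constant: dC_R/d(−C_A) = k₁/(k₁+k₂) = 0.09186.
C_R = 0.09186·(C_{A0}−C_A) = 0.09186×1.935 = 0.178 kmol/m³.
Y_R = C_R/C_{A0} = 0.1777/3.65 = 0.0487.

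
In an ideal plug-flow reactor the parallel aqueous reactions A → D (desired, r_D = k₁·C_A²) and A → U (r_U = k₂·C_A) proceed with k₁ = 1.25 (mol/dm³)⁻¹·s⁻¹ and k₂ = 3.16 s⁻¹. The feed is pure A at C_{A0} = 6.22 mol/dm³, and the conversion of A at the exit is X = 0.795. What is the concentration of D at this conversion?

2.84 mol/dm³

C_A = C_{A0}(1−X) = 1.275 mol/dm³.
Along a PFR/batch, dC_U/dC_A = −r_U/(r_D+r_U) = −k₂/(k₂+k₁·C_A).
Integrating from C_{A0} to C_A: C_U = (3.16/1.25)·ln[(3.16+1.25·6.22)/(3.16+1.25·1.28)] = 2.528·ln(10.93/4.754) = 2.106 mol/dm³.
Then C_D = (C_{A0}−C_A) − C_U = 4.945 − 2.106 = 2.839 mol/dm³.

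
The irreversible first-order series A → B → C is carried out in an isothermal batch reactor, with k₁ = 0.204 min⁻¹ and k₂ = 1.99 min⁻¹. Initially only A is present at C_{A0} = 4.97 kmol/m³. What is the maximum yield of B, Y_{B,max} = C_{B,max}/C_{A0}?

0.0790

For a first-order series the maximum intermediate yield is C_{B,max}/C_{A0} = (k₁/k₂)^[k₂/(k₂−k₁)].
= (0.204/1.99)^(1.99/(1.99−0.204)) = (0.1025)^(1.114) = 0.07903.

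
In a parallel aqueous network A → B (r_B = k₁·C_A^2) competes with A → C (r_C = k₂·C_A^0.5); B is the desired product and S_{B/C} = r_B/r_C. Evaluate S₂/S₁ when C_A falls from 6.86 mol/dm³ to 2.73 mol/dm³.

0.251

S_{B/C} = (k₁/k₂)·C_A^1.5, so S₂/S₁ = (C_{A,2}/C_{A,1})^1.5.
= (2.73/6.86)^1.5 = (0.3980)^1.5 = 0.251.
Selectivity toward B falls as C_A falls — high-concentration operation is favoured.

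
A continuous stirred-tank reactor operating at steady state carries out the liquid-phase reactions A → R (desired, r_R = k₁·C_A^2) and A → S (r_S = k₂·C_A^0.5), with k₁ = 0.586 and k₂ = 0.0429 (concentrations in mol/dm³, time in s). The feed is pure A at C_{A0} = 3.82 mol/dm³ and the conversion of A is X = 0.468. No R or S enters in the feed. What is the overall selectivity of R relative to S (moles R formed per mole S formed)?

Exit C_A = C_{A0}(1−X) = 3.82×0.532 = 2.032 mol/dm³.
Rates in a CSTR are evaluated at the outlet concentration: r_R = 0.586×2.032^2 = 2.420, r_S = 0.0429×2.032^0.5 = 0.06116.
Overall selectivity = C_R/C_S = r_Rτ/(r_Sτ) = r_R/r_S = 39.6.

39.6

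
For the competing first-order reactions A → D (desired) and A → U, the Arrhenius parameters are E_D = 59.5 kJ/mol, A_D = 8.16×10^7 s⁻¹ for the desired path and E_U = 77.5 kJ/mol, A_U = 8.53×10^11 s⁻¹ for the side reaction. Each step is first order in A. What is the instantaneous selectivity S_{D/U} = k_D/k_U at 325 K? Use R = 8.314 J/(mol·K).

With equal orders, S_{D/U} = k_D/k_U = (A_D/A_U)·exp[(E_U−E_D)/(RT)].
(E_U−E_D)/(RT) = (77.5−59.5)×10³/(8.314×325) = 18000/2702 = 6.662.
k_D/k_U = (8.16×10^7/8.53×10^11)·exp(6.662) = 9.566×10^-5 × 781.8 = 0.0748.
Since E_D < E_U, lowering the temperature improves selectivity toward D.

0.0748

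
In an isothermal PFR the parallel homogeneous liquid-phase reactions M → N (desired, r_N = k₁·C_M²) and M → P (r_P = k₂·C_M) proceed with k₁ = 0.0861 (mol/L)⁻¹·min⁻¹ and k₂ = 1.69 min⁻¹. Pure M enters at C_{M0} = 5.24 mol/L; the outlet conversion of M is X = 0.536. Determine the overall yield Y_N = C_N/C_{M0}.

C_M = C_{M0}(1−X) = 2.431 mol/L.
Along a PFR/batch, dC_P/dC_M = −r_P/(r_N+r_P) = −k₂/(k₂+k₁·C_M).
Integrating from C_{M0} to C_M: C_P = (1.69/0.0861)·ln[(1.69+0.0861·5.24)/(1.69+0.0861·2.43)] = 19.63·ln(2.141/1.899) = 2.352 mol/L.
Then C_N = (C_{M0}−C_M) − C_P = 2.809 − 2.352 = 0.4563 mol/L.
Y_N = C_N/C_{M0} = 0.4563/5.24 = 0.0871.

0.0871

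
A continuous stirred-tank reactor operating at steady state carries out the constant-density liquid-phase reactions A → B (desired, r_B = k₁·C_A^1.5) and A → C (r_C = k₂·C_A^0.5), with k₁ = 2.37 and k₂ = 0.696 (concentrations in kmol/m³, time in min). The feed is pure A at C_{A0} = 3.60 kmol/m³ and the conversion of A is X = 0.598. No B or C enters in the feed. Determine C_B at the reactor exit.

1.79 kmol/m³

Exit C_A = C_{A0}(1−X) = 3.60×0.402 = 1.447 kmol/m³.
A CSTR operates uniformly at the exit composition, giving r_B = 4.126 and r_C = 0.8373 (each k·C_A^n at C_A = 1.447).
Fraction of consumed A going to B: r_B/(r_B+r_C) = 0.8313.
C_B = 0.8313·C_{A0}·X = 0.8313×3.60×0.598 = 1.79 kmol/m³.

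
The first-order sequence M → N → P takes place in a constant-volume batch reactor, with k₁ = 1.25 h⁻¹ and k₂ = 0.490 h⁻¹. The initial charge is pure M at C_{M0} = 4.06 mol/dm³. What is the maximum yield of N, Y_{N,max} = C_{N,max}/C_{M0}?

0.547

For a first-order series the maximum intermediate yield is C_{N,max}/C_{M0} = (k₁/k₂)^[k₂/(k₂−k₁)].
= (1.25/0.490)^(0.490/(0.490−1.25)) = (2.551)^(-0.6447) = 0.5467.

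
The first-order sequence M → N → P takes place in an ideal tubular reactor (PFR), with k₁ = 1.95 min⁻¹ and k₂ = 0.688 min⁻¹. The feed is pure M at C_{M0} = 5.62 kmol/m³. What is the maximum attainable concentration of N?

3.18 kmol/m³

For a first-order series the maximum intermediate yield is C_{N,max}/C_{M0} = (k₁/k₂)^[k₂/(k₂−k₁)].
= (1.95/0.688)^(0.688/(0.688−1.95)) = (2.834)^(-0.5452) = 0.5667.
C_{N,max} = 0.5667×5.62 = 3.18 kmol/m³.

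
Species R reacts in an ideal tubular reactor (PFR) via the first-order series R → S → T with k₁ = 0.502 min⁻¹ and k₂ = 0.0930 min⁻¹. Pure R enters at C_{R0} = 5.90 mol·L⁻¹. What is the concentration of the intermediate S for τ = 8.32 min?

3.23 mol·L⁻¹

For first-order series with pure R initially, C_S(τ) = k₁C_{R0}/(k₂−k₁)·(e^(−k₁τ) − e^(−k₂τ)).
e^(−k₁τ) = e^(−0.502×8.32) = e^(−4.177) = 0.01535; e^(−k₂τ) = e^(−0.7738) = 0.4613.
C_S = 0.502×5.90/(0.0930−0.502) × (0.01535−0.4613) = (-7.242)×(-0.4459) = 3.229 mol·L⁻¹.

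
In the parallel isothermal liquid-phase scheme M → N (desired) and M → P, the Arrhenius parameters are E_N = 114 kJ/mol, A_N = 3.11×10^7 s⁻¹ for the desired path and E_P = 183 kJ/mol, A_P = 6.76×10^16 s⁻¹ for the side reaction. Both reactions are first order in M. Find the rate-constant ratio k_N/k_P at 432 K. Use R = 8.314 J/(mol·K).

k_N/k_P = (A_N/A_P)·exp[−(E_N−E_P)/(RT)] = (A_N/A_P)·exp[(E_P−E_N)/(RT)].
(E_P−E_N)/(RT) = (183−114)×10³/(8.314×432) = 69000/3592 = 19.21.
k_N/k_P = (3.11×10^7/6.76×10^16)·exp(19.21) = 4.601×10^-10 × 2.205×10^8 = 0.101.

0.101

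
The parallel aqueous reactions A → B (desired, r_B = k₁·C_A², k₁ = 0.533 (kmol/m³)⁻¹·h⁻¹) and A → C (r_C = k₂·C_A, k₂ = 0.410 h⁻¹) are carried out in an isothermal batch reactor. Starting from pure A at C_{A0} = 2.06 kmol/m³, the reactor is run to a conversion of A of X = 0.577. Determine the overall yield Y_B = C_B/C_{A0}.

0.374

C_A = C_{A0}(1−X) = 0.8714 kmol/m³.
Along a PFR/batch, dC_C/dC_A = −r_C/(r_B+r_C) = −k₂/(k₂+k₁·C_A).
Integrating from C_{A0} to C_A: C_C = (0.410/0.533)·ln[(0.410+0.533·2.06)/(0.410+0.533·0.871)] = 0.7692·ln(1.508/0.8744) = 0.4192 kmol/m³.
Then C_B = (C_{A0}−C_A) − C_C = 1.189 − 0.4192 = 0.7694 kmol/m³.
Y_B = C_B/C_{A0} = 0.7694/2.06 = 0.374.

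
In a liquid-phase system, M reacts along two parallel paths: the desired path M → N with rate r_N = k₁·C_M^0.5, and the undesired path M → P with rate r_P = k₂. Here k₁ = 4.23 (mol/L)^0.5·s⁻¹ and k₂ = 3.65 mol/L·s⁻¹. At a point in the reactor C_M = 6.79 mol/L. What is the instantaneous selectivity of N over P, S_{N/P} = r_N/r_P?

S_{N/P} = r_N/r_P = (k₁·C_M^0.5)/(k₂) = (k₁/k₂)·C_M^0.5.
= (4.23×6.790^0.5) / (3.65) = 11.02/3.650 = 3.02.

3.02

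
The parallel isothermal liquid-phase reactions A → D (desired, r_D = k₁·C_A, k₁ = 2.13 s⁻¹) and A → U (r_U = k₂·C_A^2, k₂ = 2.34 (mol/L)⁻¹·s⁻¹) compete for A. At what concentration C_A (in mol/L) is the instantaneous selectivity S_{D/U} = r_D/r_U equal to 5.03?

0.181 mol/L

S_{D/U} = (k₁/k₂)·C_A⁻¹ ⇒ C_A = (S·k₂/k₁)^(-1).
= (5.03×2.34/2.13)^(-1) = (5.526)^(-1) = 0.181 mol/L.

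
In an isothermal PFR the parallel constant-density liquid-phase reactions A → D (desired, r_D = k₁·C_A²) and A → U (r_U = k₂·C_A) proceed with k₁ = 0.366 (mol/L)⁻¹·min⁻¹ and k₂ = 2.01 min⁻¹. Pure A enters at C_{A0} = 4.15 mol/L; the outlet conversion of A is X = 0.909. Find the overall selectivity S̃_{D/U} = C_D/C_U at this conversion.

0.384

C_A = C_{A0}(1−X) = 0.3776 mol/L.
Along a PFR/batch, dC_U/dC_A = −r_U/(r_D+r_U) = −k₂/(k₂+k₁·C_A).
Integrating from C_{A0} to C_A: C_U = (2.01/0.366)·ln[(2.01+0.366·4.15)/(2.01+0.366·0.378)] = 5.492·ln(3.529/2.148) = 2.726 mol/L.
Then C_D = (C_{A0}−C_A) − C_U = 3.772 − 2.726 = 1.047 mol/L.
S̃_{D/U} = C_D/C_U = 1.047/2.726 = 0.384.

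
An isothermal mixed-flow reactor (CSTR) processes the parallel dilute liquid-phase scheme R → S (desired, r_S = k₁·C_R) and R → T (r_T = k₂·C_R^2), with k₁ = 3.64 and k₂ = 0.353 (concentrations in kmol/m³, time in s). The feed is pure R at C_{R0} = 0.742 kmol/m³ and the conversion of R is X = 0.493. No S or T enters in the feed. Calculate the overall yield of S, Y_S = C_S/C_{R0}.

0.476

Exit C_R = C_{R0}(1−X) = 0.742×0.507 = 0.3762 kmol/m³.
In a CSTR the entire volume is at exit conditions, so r_S = 3.64×0.3762 = 1.369 and r_T = 0.353×0.3762^2 = 0.04996.
Fraction of consumed R going to S: r_S/(r_S+r_T) = 0.9648.
C_S = 0.9648·C_{R0}·X = 0.9648×0.742×0.493 = 0.353 kmol/m³; Y_S = C_S/C_{R0} = 0.476.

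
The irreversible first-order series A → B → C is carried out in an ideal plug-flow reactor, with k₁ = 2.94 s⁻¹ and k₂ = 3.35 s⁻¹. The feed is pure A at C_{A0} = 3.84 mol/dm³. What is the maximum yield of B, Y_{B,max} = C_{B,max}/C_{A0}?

0.344

Evaluating C_B at τ_opt = ln(k₂/k₁)/(k₂−k₁) gives C_{B,max}/C_{A0} = (k₁/k₂)^[k₂/(k₂−k₁)].
= (2.94/3.35)^(3.35/(3.35−2.94)) = (0.8776)^(8.171) = 0.3441.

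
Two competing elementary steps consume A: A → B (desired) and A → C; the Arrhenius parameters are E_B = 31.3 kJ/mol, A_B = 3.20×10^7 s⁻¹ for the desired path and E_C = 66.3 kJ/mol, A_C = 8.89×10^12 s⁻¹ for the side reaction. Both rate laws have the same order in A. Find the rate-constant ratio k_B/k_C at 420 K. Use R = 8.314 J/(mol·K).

0.0812

With equal orders, S_{B/C} = k_B/k_C = (A_B/A_C)·exp[(E_C−E_B)/(RT)].
(E_C−E_B)/(RT) = (66.3−31.3)×10³/(8.314×420) = 35000/3492 = 10.02.
k_B/k_C = (3.20×10^7/8.89×10^12)·exp(10.02) = 3.600×10^-6 × 22545 = 0.0812.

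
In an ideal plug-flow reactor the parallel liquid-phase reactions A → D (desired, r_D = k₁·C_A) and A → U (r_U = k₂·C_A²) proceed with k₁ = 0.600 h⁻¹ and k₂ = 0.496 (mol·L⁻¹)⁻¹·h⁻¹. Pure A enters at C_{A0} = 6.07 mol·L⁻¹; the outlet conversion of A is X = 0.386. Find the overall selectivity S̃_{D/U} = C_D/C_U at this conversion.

0.251

C_A = C_{A0}(1−X) = 3.727 mol·L⁻¹.
Along a PFR/batch, dC_D/dC_A = −r_D/(r_D+r_U) = −k₁/(k₁+k₂·C_A).
Integrating from C_{A0} to C_A: C_D = (0.600/0.496)·ln[(0.600+0.496·6.07)/(0.600+0.496·3.73)] = 1.210·ln(3.611/2.449) = 0.4698 mol·L⁻¹.
C_U = (C_{A0}−C_A)−C_D = 1.873 mol·L⁻¹; S̃_{D/U} = 0.4698/1.873 = 0.251.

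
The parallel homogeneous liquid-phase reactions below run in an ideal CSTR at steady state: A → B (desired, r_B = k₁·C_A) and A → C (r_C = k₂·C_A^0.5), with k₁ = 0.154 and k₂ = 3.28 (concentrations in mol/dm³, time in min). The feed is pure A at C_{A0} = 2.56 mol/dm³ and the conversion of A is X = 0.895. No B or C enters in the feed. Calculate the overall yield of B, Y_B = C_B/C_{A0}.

Exit C_A = C_{A0}(1−X) = 2.56×0.105 = 0.2688 mol/dm³.
Rates in a CSTR are evaluated at the outlet concentration: r_B = 0.154×0.2688 = 0.04140, r_C = 3.28×0.2688^0.5 = 1.701.
Fraction of consumed A going to B: r_B/(r_B+r_C) = 0.02376.
C_B = 0.02376·C_{A0}·X = 0.02376×2.56×0.895 = 0.0544 mol/dm³; Y_B = C_B/C_{A0} = 0.0213.

0.0213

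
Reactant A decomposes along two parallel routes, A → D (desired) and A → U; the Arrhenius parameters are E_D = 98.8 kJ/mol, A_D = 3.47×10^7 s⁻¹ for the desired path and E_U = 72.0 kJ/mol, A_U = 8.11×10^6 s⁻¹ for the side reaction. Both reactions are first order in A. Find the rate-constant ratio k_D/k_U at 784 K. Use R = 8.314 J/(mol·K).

k_D/k_U = (A_D/A_U)·exp[−(E_D−E_U)/(RT)] = (A_D/A_U)·exp[(E_U−E_D)/(RT)].
(E_U−E_D)/(RT) = (72.0−98.8)×10³/(8.314×784) = -26800/6518 = -4.112.
k_D/k_U = (3.47×10^7/8.11×10^6)·exp(-4.112) = 4.279 × 0.01638 = 0.0701.

0.0701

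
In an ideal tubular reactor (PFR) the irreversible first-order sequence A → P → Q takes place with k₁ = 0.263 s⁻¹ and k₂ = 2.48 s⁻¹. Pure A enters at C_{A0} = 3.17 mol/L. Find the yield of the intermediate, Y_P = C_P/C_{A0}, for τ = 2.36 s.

0.0634

The intermediate concentration in a first-order A→B→C sequence is C_P = k₁C_{A0}(e^(−k₁τ) − e^(−k₂τ))/(k₂−k₁).
e^(−k₁τ) = e^(−0.263×2.36) = e^(−0.6207) = 0.5376; e^(−k₂τ) = e^(−5.853) = 0.002872.
C_P = 0.263×3.17/(2.48−0.263) × (0.5376−0.002872) = 0.3761×0.5347 = 0.2011 mol/L.
Y_P = C_P/C_{A0} = 0.2011/3.17 = 0.0634.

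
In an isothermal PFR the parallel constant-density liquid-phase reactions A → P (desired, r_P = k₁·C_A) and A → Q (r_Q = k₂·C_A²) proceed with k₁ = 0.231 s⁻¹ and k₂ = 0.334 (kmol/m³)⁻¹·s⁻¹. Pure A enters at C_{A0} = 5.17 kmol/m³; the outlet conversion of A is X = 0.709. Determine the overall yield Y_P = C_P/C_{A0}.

0.131

C_A = C_{A0}(1−X) = 1.504 kmol/m³.
Along a PFR/batch, dC_P/dC_A = −r_P/(r_P+r_Q) = −k₁/(k₁+k₂·C_A).
Integrating from C_{A0} to C_A: C_P = (0.231/0.334)·ln[(0.231+0.334·5.17)/(0.231+0.334·1.50)] = 0.6916·ln(1.958/0.7335) = 0.6790 kmol/m³.
Y_P = C_P/C_{A0} = 0.6790/5.17 = 0.131.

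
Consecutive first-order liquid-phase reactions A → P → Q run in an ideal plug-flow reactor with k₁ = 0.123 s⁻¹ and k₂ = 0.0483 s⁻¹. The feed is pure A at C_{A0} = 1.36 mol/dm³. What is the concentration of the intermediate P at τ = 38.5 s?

The intermediate concentration in a first-order A→B→C sequence is C_P = k₁C_{A0}(e^(−k₁τ) − e^(−k₂τ))/(k₂−k₁).
e^(−k₁τ) = e^(−0.123×38.5) = e^(−4.736) = 0.008778; e^(−k₂τ) = e^(−1.860) = 0.1557.
C_P = 0.123×1.36/(0.0483−0.123) × (0.008778−0.1557) = (-2.239)×(-0.1470) = 0.3291 mol/dm³.

0.329 mol/dm³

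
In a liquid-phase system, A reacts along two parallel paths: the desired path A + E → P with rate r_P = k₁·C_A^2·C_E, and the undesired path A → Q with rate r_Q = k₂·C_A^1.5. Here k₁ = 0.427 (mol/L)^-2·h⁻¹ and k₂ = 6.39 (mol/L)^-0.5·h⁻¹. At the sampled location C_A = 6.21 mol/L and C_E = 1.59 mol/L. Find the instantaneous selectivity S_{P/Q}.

S_{P/Q} = r_P/r_Q = (k₁·C_A^2·C_E)/(k₂·C_A^1.5) = (k₁/k₂)·C_A^0.5·C_E.
= (0.427×6.210^2×1.590) / (6.39×6.210^1.5) = 26.18/98.89 = 0.265.
Since the desired path is higher order in A, keeping C_A high (PFR or concentrated feed) favours P.

0.265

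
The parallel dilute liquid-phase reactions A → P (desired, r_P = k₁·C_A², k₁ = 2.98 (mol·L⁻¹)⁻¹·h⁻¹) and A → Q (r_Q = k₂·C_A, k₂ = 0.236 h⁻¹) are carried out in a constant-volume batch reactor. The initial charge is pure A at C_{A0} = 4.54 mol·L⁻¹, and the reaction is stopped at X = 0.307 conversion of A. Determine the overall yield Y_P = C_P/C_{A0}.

0.301

C_A = C_{A0}(1−X) = 3.146 mol·L⁻¹.
Along a PFR/batch, dC_Q/dC_A = −r_Q/(r_P+r_Q) = −k₂/(k₂+k₁·C_A).
Integrating from C_{A0} to C_A: C_Q = (0.236/2.98)·ln[(0.236+2.98·4.54)/(0.236+2.98·3.15)] = 0.07919·ln(13.77/9.612) = 0.02844 mol·L⁻¹.
Then C_P = (C_{A0}−C_A) − C_Q = 1.394 − 0.02844 = 1.365 mol·L⁻¹.
Y_P = C_P/C_{A0} = 1.365/4.54 = 0.301.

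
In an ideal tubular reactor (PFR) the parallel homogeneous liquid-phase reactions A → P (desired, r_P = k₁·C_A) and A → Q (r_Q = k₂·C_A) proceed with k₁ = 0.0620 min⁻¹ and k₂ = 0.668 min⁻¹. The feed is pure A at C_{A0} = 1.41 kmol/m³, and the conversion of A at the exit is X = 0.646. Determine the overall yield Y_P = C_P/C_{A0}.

C_A = C_{A0}(1−X) = 0.4991 kmol/m³.
Both paths are first order in A, so the instantaneous fraction to P is constant: dC_P/d(−C_A) = k₁/(k₁+k₂) = 0.08493.
C_P = 0.08493·(C_{A0}−C_A) = 0.08493×0.9109 = 0.0774 kmol/m³.
Y_P = C_P/C_{A0} = 0.07736/1.41 = 0.0549.

0.0549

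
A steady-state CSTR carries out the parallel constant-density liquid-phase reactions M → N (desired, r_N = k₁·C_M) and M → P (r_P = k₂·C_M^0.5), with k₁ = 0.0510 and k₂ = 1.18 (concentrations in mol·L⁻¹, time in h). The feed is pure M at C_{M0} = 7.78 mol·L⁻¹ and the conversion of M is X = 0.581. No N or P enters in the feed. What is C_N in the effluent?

Exit C_M = C_{M0}(1−X) = 7.78×0.419 = 3.260 mol·L⁻¹.
Rates in a CSTR are evaluated at the outlet concentration: r_N = 0.0510×3.260 = 0.1663, r_P = 1.18×3.260^0.5 = 2.130.
Fraction of consumed M going to N: r_N/(r_N+r_P) = 0.07239.
C_N = 0.07239·C_{M0}·X = 0.07239×7.78×0.581 = 0.327 mol·L⁻¹.

0.327 mol·L⁻¹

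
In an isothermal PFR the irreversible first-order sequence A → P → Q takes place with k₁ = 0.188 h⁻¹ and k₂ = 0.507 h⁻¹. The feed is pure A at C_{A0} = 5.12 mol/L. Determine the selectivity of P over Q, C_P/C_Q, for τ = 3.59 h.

0.715

For first-order series with pure A initially, C_P(τ) = k₁C_{A0}/(k₂−k₁)·(e^(−k₁τ) − e^(−k₂τ)).
e^(−k₁τ) = e^(−0.188×3.59) = e^(−0.6749) = 0.5092; e^(−k₂τ) = e^(−1.820) = 0.1620.
C_P = 0.188×5.12/(0.507−0.188) × (0.5092−0.1620) = 3.017×0.3472 = 1.048 mol/L.
C_A = C_{A0}e^(−k₁τ) = 2.607 mol/L, so C_Q = C_{A0}−C_A−C_P = 1.465 mol/L; C_P/C_Q = 0.715.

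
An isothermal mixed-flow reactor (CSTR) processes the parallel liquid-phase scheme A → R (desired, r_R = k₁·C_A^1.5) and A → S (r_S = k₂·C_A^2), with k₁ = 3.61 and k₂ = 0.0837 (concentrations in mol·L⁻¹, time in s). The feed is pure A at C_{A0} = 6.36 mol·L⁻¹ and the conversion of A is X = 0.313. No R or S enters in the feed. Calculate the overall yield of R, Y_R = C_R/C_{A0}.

Exit C_A = C_{A0}(1−X) = 6.36×0.687 = 4.369 mol·L⁻¹.
In a CSTR the entire volume is at exit conditions, so r_R = 3.61×4.369^1.5 = 32.97 and r_S = 0.0837×4.369^2 = 1.598.
Fraction of consumed A going to R: r_R/(r_R+r_S) = 0.9538.
C_R = 0.9538·C_{A0}·X = 0.9538×6.36×0.313 = 1.90 mol·L⁻¹; Y_R = C_R/C_{A0} = 0.299.

0.299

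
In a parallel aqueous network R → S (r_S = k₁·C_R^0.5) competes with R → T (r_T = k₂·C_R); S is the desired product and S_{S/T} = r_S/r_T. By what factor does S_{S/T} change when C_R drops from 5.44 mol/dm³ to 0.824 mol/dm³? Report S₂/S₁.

S_{S/T} = (k₁/k₂)·C_R^-0.5, so S₂/S₁ = (C_{R,2}/C_{R,1})^-0.5.
= (0.824/5.44)^(-0.5) = (0.1515)^(-0.5) = 2.57.
Selectivity toward S rises as C_R falls — low-concentration operation is favoured.

2.57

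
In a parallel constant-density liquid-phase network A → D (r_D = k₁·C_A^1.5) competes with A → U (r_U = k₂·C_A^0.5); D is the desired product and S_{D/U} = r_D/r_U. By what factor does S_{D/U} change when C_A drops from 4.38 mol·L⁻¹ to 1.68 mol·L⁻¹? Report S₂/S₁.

S_{D/U} = (k₁/k₂)·C_A, so S₂/S₁ = (C_{A,2}/C_{A,1}).
= 1.68/4.38 = 0.384.

0.384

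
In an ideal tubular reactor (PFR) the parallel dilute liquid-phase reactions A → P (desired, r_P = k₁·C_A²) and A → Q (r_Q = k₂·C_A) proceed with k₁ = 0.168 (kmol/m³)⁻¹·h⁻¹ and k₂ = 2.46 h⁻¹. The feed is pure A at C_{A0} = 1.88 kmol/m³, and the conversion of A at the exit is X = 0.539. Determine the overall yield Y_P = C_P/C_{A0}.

0.0461

C_A = C_{A0}(1−X) = 0.8667 kmol/m³.
Along a PFR/batch, dC_Q/dC_A = −r_Q/(r_P+r_Q) = −k₂/(k₂+k₁·C_A).
Integrating from C_{A0} to C_A: C_Q = (2.46/0.168)·ln[(2.46+0.168·1.88)/(2.46+0.168·0.867)] = 14.64·ln(2.776/2.606) = 0.9267 kmol/m³.
Then C_P = (C_{A0}−C_A) − C_Q = 1.013 − 0.9267 = 0.08658 kmol/m³.
Y_P = C_P/C_{A0} = 0.08658/1.88 = 0.0461.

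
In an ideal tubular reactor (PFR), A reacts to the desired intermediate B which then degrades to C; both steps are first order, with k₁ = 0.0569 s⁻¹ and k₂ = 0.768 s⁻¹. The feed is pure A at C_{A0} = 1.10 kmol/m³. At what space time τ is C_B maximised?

The intermediate peaks when r₁ = r₂, i.e. k₁e^(−k₁τ) = k₂e^(−k₂τ), giving τ_opt = ln(k₂/k₁)/(k₂−k₁).
= ln(0.768/0.0569)/(0.768−0.0569) = ln(13.50)/0.7111 = 2.602/0.7111 = 3.66 s.

3.66 s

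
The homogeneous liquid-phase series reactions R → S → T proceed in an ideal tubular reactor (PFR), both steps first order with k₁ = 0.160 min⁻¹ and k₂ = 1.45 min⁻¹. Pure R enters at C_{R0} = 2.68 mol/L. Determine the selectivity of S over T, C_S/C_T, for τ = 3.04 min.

0.241

The intermediate concentration in a first-order A→B→C sequence is C_S = k₁C_{R0}(e^(−k₁τ) − e^(−k₂τ))/(k₂−k₁).
e^(−k₁τ) = e^(−0.160×3.04) = e^(−0.4864) = 0.6148; e^(−k₂τ) = e^(−4.408) = 0.01218.
C_S = 0.160×2.68/(1.45−0.160) × (0.6148−0.01218) = 0.3324×0.6027 = 0.2003 mol/L.
C_R = C_{R0}e^(−k₁τ) = 1.648 mol/L, so C_T = C_{R0}−C_R−C_S = 0.8319 mol/L; C_S/C_T = 0.241.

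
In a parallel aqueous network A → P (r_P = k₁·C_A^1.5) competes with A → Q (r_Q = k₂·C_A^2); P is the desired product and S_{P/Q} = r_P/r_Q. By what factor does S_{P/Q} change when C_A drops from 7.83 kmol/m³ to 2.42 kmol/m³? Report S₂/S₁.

S_{P/Q} = (k₁/k₂)·C_A^-0.5, so S₂/S₁ = (C_{A,2}/C_{A,1})^-0.5.
= (2.42/7.83)^(-0.5) = (0.3091)^(-0.5) = 1.80.

1.80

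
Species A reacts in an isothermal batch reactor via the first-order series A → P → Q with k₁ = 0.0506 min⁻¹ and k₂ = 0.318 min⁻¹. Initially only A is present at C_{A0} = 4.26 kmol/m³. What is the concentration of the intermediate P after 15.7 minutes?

0.359 kmol/m³

Solving the coupled first-order balances gives C_P(t) = [k₁/(k₂−k₁)]·C_{A0}·(e^(−k₁t) − e^(−k₂t)).
e^(−k₁t) = e^(−0.0506×15.7) = e^(−0.7944) = 0.4518; e^(−k₂t) = e^(−4.993) = 0.006788.
C_P = 0.0506×4.26/(0.318−0.0506) × (0.4518−0.006788) = 0.8061×0.4451 = 0.3588 kmol/m³.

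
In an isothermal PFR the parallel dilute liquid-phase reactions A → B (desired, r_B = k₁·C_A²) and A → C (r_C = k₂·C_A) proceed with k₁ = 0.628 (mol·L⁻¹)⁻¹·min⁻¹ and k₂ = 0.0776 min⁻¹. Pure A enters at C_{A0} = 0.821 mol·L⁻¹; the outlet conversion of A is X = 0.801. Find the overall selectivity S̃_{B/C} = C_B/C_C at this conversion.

C_A = C_{A0}(1−X) = 0.1634 mol·L⁻¹.
Along a PFR/batch, dC_C/dC_A = −r_C/(r_B+r_C) = −k₂/(k₂+k₁·C_A).
Integrating from C_{A0} to C_A: C_C = (0.0776/0.628)·ln[(0.0776+0.628·0.821)/(0.0776+0.628·0.163)] = 0.1236·ln(0.5932/0.1802) = 0.1472 mol·L⁻¹.
Then C_B = (C_{A0}−C_A) − C_C = 0.6576 − 0.1472 = 0.5104 mol·L⁻¹.
S̃_{B/C} = C_B/C_C = 0.5104/0.1472 = 3.47.

3.47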